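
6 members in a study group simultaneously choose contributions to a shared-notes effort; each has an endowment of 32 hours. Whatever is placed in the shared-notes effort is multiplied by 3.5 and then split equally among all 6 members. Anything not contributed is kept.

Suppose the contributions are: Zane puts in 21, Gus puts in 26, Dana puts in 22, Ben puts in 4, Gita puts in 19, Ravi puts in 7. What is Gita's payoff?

70.75 hours

Total contributed: 21 + 26 + 22 + 4 + 19 + 7 = 99.
Each receives 3.5 × 99 / 6 = 57.75 from the shared-notes effort.
Gita keeps 32 − 19 = 13, so Gita's payoff is 13 + 57.75 = 70.75.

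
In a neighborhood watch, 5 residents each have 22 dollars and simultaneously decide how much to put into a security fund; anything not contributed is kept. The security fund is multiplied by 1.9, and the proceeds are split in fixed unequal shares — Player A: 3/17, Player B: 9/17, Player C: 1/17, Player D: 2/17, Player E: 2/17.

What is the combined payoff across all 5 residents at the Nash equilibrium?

Player j's private return per contributed unit is 1.9 × (j's share). Contributing is weakly dominant for j when that share is at least 1/1.9 = 0.5263, and contributing 0 is dominant otherwise.
The only share above 0.5263 is Player B's 9/17, contributing 22; the remaining 4 contribute 0. Total contributed: 22.
The security fund pays out 1.9 × 22 = 41.80 in total (split across the unequal shares, but the aggregate is all that matters for the group sum).
The 4 free-riders keep 22 each, adding 88. Group total = 88 + 41.80 = 129.80.

129.80 dollars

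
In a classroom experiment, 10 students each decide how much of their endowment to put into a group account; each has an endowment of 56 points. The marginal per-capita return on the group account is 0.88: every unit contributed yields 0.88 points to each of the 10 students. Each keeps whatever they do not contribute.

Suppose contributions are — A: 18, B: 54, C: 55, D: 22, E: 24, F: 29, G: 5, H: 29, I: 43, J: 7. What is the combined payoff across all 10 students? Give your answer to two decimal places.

2790.80 points

Total contributed: 18 + 54 + 55 + 22 + 24 + 29 + 5 + 29 + 43 + 7 = 286; total kept: 10 × 56 − 286 = 274.
The group account pays out 0.88 × 10 × 286 = 2516.80 in aggregate.
Group total = 274 + 2516.80 = 2790.80.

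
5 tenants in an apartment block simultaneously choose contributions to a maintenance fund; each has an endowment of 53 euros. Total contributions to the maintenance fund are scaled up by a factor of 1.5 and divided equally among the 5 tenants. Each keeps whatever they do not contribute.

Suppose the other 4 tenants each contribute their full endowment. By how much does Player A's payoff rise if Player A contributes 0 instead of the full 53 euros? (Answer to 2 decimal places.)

37.10 euros

Switching from a contribution of 53 to 0 lets Player A keep an extra 53 euros, but lowers the maintenance fund by 53, which costs Player A their own share of that drop: 1.5/5 × 53 = 15.90.
Net gain = 53 − 15.90 = 37.10. The private return per contributed unit (0.3000) is below 1, so free-riding is indeed the best response regardless of what the others do.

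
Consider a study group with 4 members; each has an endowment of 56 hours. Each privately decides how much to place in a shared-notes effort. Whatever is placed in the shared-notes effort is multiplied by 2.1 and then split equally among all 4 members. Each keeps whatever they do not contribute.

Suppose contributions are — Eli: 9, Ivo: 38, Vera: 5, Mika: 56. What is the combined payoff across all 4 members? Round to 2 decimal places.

342.80 hours

Total contributed: 9 + 38 + 5 + 56 = 108; total kept: 4 × 56 − 108 = 116.
The shared-notes effort pays out 2.1 × 108 = 226.80 in aggregate.
Group total = 116 + 226.80 = 342.80.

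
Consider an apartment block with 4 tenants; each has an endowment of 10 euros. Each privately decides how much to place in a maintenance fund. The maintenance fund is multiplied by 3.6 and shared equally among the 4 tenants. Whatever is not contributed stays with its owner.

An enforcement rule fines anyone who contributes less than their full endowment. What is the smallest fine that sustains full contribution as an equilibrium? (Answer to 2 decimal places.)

Given the others contribute fully, the best deviation is to contribute 0 (any partial contribution still incurs the fine and gives up units whose private return 0.9000 is below 1).
Deviating from 10 to 0 saves 10 euros but forfeits the deviator's share of the drop in the maintenance fund: 3.6/4 × 10 = 9.00.
So the deviation gain is 10 − 9.00 = 1.00, and the fine must be at least 1.00 euros to wipe it out.

1.00 euros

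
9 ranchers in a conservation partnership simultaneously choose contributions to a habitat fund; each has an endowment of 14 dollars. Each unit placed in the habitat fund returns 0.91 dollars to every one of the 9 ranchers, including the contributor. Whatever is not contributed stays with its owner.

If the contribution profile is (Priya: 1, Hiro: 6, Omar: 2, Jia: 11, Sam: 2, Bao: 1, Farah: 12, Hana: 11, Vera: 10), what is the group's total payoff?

Total contributed: 1 + 6 + 2 + 11 + 2 + 1 + 12 + 11 + 10 = 56; total kept: 9 × 14 − 56 = 70.
The habitat fund pays out 0.91 × 9 × 56 = 458.64 in aggregate.
Group total = 70 + 458.64 = 528.64.

528.64 dollars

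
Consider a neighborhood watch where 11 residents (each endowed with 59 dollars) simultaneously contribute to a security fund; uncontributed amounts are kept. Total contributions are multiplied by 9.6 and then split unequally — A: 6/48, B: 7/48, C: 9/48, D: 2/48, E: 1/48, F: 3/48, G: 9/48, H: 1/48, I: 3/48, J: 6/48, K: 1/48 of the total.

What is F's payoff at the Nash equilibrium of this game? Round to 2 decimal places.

Each unit j contributes comes back to j as 9.6 × (j's share), so j prefers to contribute only if that share exceeds 1/9.6 = 0.1042; otherwise keeping the unit dominates.
A, B, C, G and J are above the threshold, contributing 59 each; the remaining 6 contribute 0. Total contributed: 295.
F keeps 59 and receives 9.6 × 295 × 3/48 = 177.00 from the security fund, for a payoff of 236.00.

236.00 dollars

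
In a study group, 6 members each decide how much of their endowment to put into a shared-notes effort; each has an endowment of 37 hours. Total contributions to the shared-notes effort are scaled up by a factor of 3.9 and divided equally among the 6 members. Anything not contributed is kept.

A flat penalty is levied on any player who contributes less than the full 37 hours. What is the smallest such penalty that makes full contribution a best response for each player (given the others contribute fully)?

Given the others contribute fully, the best deviation is to contribute 0 (any partial contribution still incurs the fine and gives up units whose private return 0.6500 is below 1).
Deviating from 37 to 0 saves 37 hours but forfeits the deviator's share of the drop in the shared-notes effort: 3.9/6 × 37 = 24.05.
So the deviation gain is 37 − 24.05 = 12.95, and the fine must be at least 12.95 hours to wipe it out.

12.95 hours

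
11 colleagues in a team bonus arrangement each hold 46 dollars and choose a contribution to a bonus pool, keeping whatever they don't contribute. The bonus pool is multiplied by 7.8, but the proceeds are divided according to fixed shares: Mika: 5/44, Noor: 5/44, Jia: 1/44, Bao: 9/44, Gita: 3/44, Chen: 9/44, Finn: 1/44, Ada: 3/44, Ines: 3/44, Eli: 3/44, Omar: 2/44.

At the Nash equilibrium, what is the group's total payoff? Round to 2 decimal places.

1131.60 dollars

A player with share s gets back 7.8·s per unit contributed, so full contribution is dominant for anyone with s > 1/7.8 = 0.1282 and zero contribution is dominant for anyone below.
Bao and Chen clear that bar, contributing 46 each; the remaining 9 contribute 0. Total contributed: 92.
The bonus pool pays out 7.8 × 92 = 717.60 in total (split across the unequal shares, but the aggregate is all that matters for the group sum).
The 9 free-riders keep 46 each, adding 414. Group total = 414 + 717.60 = 1131.60.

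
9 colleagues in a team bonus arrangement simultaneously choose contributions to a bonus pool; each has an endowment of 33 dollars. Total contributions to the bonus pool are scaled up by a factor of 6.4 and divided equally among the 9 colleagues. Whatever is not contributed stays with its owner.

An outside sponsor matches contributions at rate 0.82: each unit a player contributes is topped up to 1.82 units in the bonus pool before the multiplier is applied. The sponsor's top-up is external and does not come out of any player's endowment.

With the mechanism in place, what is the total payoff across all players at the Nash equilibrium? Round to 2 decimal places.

Under the mechanism each unit contributed yields 6.4 × 1.82 / 9 = 1.2942 back to its contributor per unit of net cost, which exceeds 1, making full contribution the dominant choice for everyone.
At the Nash equilibrium everyone contributes 33. Group total payoff = 6.4 × 1.82 × 297 = 3459.46.

3459.46 dollars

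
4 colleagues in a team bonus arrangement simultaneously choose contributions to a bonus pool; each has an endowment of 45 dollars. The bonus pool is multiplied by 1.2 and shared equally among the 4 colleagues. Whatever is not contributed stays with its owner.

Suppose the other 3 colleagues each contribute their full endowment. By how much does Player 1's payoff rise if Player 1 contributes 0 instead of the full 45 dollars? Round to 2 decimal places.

Switching from a contribution of 45 to 0 lets Player 1 keep an extra 45 dollars, but lowers the bonus pool by 45, which costs Player 1 their own share of that drop: 1.2/4 × 45 = 13.50.
Net gain = 45 − 13.50 = 31.50. The private return per contributed unit (0.3000) is below 1, so free-riding is indeed the best response regardless of what the others do.

31.50 dollars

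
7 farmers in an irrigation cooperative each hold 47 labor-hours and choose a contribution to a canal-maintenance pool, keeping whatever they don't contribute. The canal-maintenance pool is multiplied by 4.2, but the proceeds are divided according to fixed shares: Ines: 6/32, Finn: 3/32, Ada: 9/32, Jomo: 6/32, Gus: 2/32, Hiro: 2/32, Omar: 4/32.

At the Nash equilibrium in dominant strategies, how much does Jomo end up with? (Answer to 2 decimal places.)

84.01 labor-hours

Each unit j contributes comes back to j as 4.2 × (j's share), so j prefers to contribute only if that share exceeds 1/4.2 = 0.2381; otherwise keeping the unit dominates.
The only share above 0.2381 is Ada's 9/32, contributing 47; the remaining 6 contribute 0. Total contributed: 47.
Jomo keeps 47 and receives 4.2 × 47 × 6/32 = 37.01 from the canal-maintenance pool, for a payoff of 84.01.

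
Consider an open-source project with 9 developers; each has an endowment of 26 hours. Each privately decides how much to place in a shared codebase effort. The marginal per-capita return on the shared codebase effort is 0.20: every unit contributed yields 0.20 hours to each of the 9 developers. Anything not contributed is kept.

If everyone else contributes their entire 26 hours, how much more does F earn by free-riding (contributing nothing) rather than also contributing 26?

Switching from a contribution of 26 to 0 lets F keep an extra 26 hours, but lowers the shared codebase effort by 26, which costs F their own share of that drop: 0.20 × 26 = 5.20.
Net gain = 26 − 5.20 = 20.80. The private return per contributed unit (0.20) is below 1, so free-riding is indeed the best response regardless of what the others do.

20.80 hours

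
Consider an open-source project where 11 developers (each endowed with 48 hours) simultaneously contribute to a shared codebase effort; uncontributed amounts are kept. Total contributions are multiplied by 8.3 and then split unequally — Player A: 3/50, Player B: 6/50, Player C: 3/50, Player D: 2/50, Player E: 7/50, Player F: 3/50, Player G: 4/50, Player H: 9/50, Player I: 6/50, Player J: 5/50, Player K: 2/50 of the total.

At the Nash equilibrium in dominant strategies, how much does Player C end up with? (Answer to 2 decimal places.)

95.81 hours

For player j, contributing a unit is worthwhile iff 8.3 × (j's share) ≥ 1, i.e. iff j's share is at least 0.1205.
The shares above 0.1205 belong to Player E and Player H, contributing 48 each; the remaining 9 contribute 0. Total contributed: 96.
Player C keeps 48 and receives 8.3 × 96 × 3/50 = 47.81 from the shared codebase effort, for a payoff of 95.81.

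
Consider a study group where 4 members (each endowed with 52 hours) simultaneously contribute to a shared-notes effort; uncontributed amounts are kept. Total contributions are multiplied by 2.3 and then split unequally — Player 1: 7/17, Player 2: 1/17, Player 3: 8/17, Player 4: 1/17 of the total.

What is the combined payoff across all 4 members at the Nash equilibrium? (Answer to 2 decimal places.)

275.60 hours

Player j's private return per contributed unit is 2.3 × (j's share). Contributing is weakly dominant for j when that share is at least 1/2.3 = 0.4348, and contributing 0 is dominant otherwise.
Only Player 3 (8/17) clears that bar, contributing 52; the remaining 3 contribute 0. Total contributed: 52.
The shared-notes effort pays out 2.3 × 52 = 119.60 in total (split across the unequal shares, but the aggregate is all that matters for the group sum).
The 3 free-riders keep 52 each, adding 156. Group total = 156 + 119.60 = 275.60.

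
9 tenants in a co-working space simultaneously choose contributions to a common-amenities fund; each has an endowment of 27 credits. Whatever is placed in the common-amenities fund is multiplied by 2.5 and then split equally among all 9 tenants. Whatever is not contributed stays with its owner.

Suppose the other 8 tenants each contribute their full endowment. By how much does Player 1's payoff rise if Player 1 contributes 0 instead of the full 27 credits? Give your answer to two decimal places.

19.50 credits

Switching from a contribution of 27 to 0 lets Player 1 keep an extra 27 credits, but lowers the common-amenities fund by 27, which costs Player 1 their own share of that drop: 2.5/9 × 27 = 7.50.
Net gain = 27 − 7.50 = 19.50. The private return per contributed unit (0.2778) is below 1, so free-riding is indeed the best response regardless of what the others do.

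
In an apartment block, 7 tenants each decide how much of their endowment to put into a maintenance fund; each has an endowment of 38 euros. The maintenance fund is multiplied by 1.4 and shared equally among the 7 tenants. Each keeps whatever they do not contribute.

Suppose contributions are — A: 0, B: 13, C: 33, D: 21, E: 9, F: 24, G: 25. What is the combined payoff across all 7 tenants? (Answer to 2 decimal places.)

Total contributed: 0 + 13 + 33 + 21 + 9 + 24 + 25 = 125; total kept: 7 × 38 − 125 = 141.
The maintenance fund pays out 1.4 × 125 = 175.00 in aggregate.
Group total = 141 + 175.00 = 316.00.

316.00 euros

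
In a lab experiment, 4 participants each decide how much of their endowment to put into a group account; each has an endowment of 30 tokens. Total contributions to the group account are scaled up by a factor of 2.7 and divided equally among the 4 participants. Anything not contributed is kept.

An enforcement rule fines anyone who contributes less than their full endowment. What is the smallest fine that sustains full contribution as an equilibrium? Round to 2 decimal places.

Given the others contribute fully, the best deviation is to contribute 0 (any partial contribution still incurs the fine and gives up units whose private return 0.6750 is below 1).
Deviating from 30 to 0 saves 30 tokens but forfeits the deviator's share of the drop in the group account: 2.7/4 × 30 = 20.25.
So the deviation gain is 30 − 20.25 = 9.75, and the fine must be at least 9.75 tokens to wipe it out.

9.75 tokens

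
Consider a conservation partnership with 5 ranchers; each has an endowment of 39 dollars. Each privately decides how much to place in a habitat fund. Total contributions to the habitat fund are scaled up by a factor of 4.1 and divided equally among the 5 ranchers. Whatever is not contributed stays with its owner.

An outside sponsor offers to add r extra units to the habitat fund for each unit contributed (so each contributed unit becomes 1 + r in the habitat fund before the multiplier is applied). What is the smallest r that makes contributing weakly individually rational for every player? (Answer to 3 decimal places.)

With matching at rate r, one contributed unit becomes (1 + r) in the habitat fund and returns 4.1 × (1 + r) / 5 to the contributor.
Setting this equal to 1: 1 + r = 5/4.1 = 1.2195.
So the minimum matching rate is r = 1.2195 − 1 = 0.220.

0.220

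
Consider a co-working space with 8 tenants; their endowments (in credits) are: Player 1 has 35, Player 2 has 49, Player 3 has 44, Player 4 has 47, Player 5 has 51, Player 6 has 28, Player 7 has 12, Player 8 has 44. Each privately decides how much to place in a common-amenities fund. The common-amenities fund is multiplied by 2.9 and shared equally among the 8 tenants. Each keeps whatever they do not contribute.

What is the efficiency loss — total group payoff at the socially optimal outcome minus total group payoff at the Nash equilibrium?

The private return per contributed unit is 2.9/8 = 0.3625 < 1 for every player regardless of endowment, so the Nash equilibrium is zero contribution and the group total is Σ E_j = 35 + 49 + 44 + 47 + 51 + 28 + 12 + 44 = 310.
Each contributed unit returns 2.900 to the group, so the social optimum is full contribution by everyone: group total = 2.900 × 310 = 899.00.
Efficiency loss = (2.900 − 1) × 310 = 589.00.

589.00 credits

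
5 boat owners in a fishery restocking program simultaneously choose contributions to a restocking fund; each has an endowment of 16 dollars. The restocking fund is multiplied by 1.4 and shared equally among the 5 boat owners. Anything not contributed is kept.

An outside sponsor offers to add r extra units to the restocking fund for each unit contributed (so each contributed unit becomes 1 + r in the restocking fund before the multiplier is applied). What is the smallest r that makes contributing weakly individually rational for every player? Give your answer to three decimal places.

2.571

With matching at rate r, one contributed unit becomes (1 + r) in the restocking fund and returns 1.4 × (1 + r) / 5 to the contributor.
Setting this equal to 1: 1 + r = 5/1.4 = 3.5714.
So the minimum matching rate is r = 3.5714 − 1 = 2.571.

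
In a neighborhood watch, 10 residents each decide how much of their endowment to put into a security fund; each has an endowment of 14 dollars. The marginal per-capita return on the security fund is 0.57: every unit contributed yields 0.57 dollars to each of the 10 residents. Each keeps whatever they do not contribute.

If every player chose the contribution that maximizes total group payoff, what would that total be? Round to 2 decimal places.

798.00 dollars

Each contributed unit returns 5.700 to the group as a whole (0.57 to each of 10 players), which exceeds 1, so the social optimum is full contribution: group total = 5.700 × 140 = 798.00.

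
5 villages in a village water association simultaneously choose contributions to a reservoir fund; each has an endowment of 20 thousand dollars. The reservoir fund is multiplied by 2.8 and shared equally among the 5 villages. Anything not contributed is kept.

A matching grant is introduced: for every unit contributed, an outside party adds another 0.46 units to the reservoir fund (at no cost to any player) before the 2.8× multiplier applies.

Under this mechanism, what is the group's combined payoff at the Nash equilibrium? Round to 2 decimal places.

100.00 thousand dollars

The effective private return is 2.8 × 1.46 / 5 = 0.8176, which is still under 1, so the mechanism doesn't change anyone's dominant strategy: zero contribution.
Everyone keeps their endowment and the group total is 5 × 20 = 100.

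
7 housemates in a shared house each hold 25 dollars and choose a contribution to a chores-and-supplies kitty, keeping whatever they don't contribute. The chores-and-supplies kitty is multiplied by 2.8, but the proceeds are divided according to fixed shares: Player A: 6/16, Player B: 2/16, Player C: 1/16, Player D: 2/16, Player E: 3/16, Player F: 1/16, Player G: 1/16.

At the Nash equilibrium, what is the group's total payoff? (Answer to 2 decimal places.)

220.00 dollars

For player j, contributing a unit is worthwhile iff 2.8 × (j's share) ≥ 1, i.e. iff j's share is at least 0.3571.
The only share above 0.3571 is Player A's 6/16, contributing 25; the remaining 6 contribute 0. Total contributed: 25.
The chores-and-supplies kitty pays out 2.8 × 25 = 70.00 in total (split across the unequal shares, but the aggregate is all that matters for the group sum).
The 6 free-riders keep 25 each, adding 150. Group total = 150 + 70.00 = 220.00.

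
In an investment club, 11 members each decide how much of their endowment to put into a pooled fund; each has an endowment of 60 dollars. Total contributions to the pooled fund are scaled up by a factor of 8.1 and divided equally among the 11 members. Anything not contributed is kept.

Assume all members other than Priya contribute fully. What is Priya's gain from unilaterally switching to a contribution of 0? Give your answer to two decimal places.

15.82 dollars

Switching from a contribution of 60 to 0 lets Priya keep an extra 60 dollars, but lowers the pooled fund by 60, which costs Priya their own share of that drop: 8.1/11 × 60 = 44.18.
Net gain = 60 − 44.18 = 15.82. The private return per contributed unit (0.7364) is below 1, so free-riding is indeed the best response regardless of what the others do.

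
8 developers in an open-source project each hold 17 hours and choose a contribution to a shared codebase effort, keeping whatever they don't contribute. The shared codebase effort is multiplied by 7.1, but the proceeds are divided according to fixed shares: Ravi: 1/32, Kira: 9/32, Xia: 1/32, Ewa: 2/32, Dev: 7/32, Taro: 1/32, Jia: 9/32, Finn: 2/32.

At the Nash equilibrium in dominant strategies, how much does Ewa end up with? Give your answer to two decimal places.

39.63 hours

For player j, contributing a unit is worthwhile iff 7.1 × (j's share) ≥ 1, i.e. iff j's share is at least 0.1408.
The shares above 0.1408 belong to Kira, Dev and Jia, contributing 17 each; the remaining 5 contribute 0. Total contributed: 51.
Ewa keeps 17 and receives 7.1 × 51 × 2/32 = 22.63 from the shared codebase effort, for a payoff of 39.63.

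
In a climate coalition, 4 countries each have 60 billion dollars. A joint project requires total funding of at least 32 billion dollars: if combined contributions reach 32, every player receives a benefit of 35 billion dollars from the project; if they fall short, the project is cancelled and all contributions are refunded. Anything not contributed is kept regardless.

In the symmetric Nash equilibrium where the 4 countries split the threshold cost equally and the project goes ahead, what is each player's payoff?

Equal share of the threshold: 32/4 = 8.
At this profile no one gains by cutting their contribution: any cut drops the total below 32, the project is cancelled, contributions are refunded, and the deviator ends with 60, which is less than 60 − 8 + 35 = 87. Contributing more than 8 just wastes the excess. So contributing exactly 8 is a best response.
Each player's payoff: 60 − 8 + 35 = 87.

87 billion dollars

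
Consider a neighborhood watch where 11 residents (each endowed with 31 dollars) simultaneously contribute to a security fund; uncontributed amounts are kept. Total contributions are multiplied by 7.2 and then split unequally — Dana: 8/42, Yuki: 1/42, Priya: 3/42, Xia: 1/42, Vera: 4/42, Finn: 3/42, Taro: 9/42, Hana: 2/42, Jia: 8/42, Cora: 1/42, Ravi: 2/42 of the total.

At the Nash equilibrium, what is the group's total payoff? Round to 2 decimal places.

Player j's private return per contributed unit is 7.2 × (j's share). Contributing is weakly dominant for j when that share is at least 1/7.2 = 0.1389, and contributing 0 is dominant otherwise.
Dana, Taro and Jia are above the threshold, contributing 31 each; the remaining 8 contribute 0. Total contributed: 93.
The security fund pays out 7.2 × 93 = 669.60 in total (split across the unequal shares, but the aggregate is all that matters for the group sum).
The 8 free-riders keep 31 each, adding 248. Group total = 248 + 669.60 = 917.60.

917.60 dollars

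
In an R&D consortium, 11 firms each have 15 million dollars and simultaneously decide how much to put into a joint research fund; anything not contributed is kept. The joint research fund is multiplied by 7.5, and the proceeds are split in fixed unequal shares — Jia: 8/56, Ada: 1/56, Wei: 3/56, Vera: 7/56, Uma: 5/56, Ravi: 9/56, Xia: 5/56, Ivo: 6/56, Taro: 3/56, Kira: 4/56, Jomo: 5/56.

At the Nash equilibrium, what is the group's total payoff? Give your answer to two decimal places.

360.00 million dollars

Each unit j contributes comes back to j as 7.5 × (j's share), so j prefers to contribute only if that share exceeds 1/7.5 = 0.1333; otherwise keeping the unit dominates.
Jia and Ravi are above the threshold, contributing 15 each; the remaining 9 contribute 0. Total contributed: 30.
The joint research fund pays out 7.5 × 30 = 225.00 in total (split across the unequal shares, but the aggregate is all that matters for the group sum).
The 9 free-riders keep 15 each, adding 135. Group total = 135 + 225.00 = 360.00.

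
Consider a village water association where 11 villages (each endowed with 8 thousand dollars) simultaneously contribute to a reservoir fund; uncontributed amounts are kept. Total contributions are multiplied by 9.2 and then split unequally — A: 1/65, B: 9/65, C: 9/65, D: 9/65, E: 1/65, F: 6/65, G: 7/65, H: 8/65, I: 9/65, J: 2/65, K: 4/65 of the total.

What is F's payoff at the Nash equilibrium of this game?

A player with share s gets back 9.2·s per unit contributed, so full contribution is dominant for anyone with s > 1/9.2 = 0.1087 and zero contribution is dominant for anyone below.
B, C, D, H and I are above the threshold, contributing 8 each; the remaining 6 contribute 0. Total contributed: 40.
F keeps 8 and receives 9.2 × 40 × 6/65 = 33.97 from the reservoir fund, for a payoff of 41.97.

41.97 thousand dollars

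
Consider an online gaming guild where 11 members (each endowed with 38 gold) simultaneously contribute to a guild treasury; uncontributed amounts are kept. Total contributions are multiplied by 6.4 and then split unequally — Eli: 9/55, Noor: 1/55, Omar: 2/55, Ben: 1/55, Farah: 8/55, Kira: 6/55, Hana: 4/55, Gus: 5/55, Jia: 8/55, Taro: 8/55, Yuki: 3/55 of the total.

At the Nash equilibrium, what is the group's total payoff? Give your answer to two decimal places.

623.20 gold

For player j, contributing a unit is worthwhile iff 6.4 × (j's share) ≥ 1, i.e. iff j's share is at least 0.1563.
Eli alone (share 9/55) is above the threshold, contributing 38; the remaining 10 contribute 0. Total contributed: 38.
The guild treasury pays out 6.4 × 38 = 243.20 in total (split across the unequal shares, but the aggregate is all that matters for the group sum).
The 10 free-riders keep 38 each, adding 380. Group total = 380 + 243.20 = 623.20.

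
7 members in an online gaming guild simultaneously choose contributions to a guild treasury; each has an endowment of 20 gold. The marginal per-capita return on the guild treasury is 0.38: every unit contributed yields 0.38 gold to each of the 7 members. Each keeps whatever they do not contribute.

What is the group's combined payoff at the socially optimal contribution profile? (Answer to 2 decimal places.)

Each contributed unit returns 2.660 to the group as a whole (0.38 to each of 7 players), which exceeds 1, so the social optimum is full contribution: group total = 2.660 × 140 = 372.40.

372.40 gold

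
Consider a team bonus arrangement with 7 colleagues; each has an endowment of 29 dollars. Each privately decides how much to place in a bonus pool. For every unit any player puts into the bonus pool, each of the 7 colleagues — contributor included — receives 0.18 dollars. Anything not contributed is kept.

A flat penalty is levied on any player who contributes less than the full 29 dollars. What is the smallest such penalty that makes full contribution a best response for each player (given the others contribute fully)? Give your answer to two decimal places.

23.78 dollars

Given the others contribute fully, the best deviation is to contribute 0 (any partial contribution still incurs the fine and gives up units whose private return 0.18 is below 1).
Deviating from 29 to 0 saves 29 dollars but forfeits the deviator's share of the drop in the bonus pool: 0.18 × 29 = 5.22.
So the deviation gain is 29 − 5.22 = 23.78, and the fine must be at least 23.78 dollars to wipe it out.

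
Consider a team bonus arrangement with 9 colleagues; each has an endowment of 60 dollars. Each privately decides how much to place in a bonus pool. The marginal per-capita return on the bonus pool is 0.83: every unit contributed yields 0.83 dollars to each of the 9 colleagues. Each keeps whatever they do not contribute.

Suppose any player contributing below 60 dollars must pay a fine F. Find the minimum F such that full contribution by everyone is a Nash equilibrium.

Given the others contribute fully, the best deviation is to contribute 0 (any partial contribution still incurs the fine and gives up units whose private return 0.83 is below 1).
Deviating from 60 to 0 saves 60 dollars but forfeits the deviator's share of the drop in the bonus pool: 0.83 × 60 = 49.80.
So the deviation gain is 60 − 49.80 = 10.20, and the fine must be at least 10.20 dollars to wipe it out.

10.20 dollars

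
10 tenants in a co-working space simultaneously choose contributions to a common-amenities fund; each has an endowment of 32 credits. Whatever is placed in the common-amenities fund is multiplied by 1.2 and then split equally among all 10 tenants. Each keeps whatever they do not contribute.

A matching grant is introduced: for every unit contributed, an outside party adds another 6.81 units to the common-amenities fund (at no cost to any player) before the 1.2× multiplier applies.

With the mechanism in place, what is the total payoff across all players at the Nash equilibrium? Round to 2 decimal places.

320.00 credits

Even with the mechanism, each unit contributed returns only 1.2 × 7.81 / 10 = 0.9372 per unit of net cost, so contributing nothing is still dominant.
Everyone keeps their endowment and the group total is 10 × 32 = 320.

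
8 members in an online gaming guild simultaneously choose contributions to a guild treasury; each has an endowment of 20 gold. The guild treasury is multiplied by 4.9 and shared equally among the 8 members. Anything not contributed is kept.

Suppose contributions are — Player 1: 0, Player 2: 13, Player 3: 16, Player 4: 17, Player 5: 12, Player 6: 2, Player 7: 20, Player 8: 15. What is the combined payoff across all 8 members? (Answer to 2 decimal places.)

530.50 gold

Total contributed: 0 + 13 + 16 + 17 + 12 + 2 + 20 + 15 = 95; total kept: 8 × 20 − 95 = 65.
The guild treasury pays out 4.9 × 95 = 465.50 in aggregate.
Group total = 65 + 465.50 = 530.50.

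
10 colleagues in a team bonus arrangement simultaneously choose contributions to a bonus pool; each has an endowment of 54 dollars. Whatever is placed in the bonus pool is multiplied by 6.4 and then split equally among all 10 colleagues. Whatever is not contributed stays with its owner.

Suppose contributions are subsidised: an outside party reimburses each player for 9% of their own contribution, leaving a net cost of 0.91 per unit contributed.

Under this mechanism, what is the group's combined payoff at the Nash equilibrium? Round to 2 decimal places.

540.00 dollars

The effective private return is (6.4/10) / 0.91 = 0.7033, which is still under 1, so the mechanism doesn't change anyone's dominant strategy: zero contribution.
Everyone keeps their endowment and the group total is 10 × 54 = 540.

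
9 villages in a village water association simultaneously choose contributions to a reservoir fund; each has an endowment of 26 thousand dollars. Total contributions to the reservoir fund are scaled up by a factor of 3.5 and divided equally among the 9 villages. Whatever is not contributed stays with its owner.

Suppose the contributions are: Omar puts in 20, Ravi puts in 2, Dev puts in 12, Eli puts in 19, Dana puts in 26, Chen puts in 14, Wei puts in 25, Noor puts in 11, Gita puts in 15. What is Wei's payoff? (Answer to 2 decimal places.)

Total contributed: 20 + 2 + 12 + 19 + 26 + 14 + 25 + 11 + 15 = 144.
Each receives 3.5 × 144 / 9 = 56.00 from the reservoir fund.
Wei keeps 26 − 25 = 1, so Wei's payoff is 1 + 56.00 = 57.00.

57.00 thousand dollars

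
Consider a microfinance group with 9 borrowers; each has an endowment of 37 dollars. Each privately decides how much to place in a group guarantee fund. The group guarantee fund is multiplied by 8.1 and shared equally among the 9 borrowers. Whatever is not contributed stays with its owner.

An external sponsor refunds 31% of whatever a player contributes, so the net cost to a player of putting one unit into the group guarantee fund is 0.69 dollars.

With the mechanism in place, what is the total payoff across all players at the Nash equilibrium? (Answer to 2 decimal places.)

The effective private return per unit is now (8.1/9) / 0.69 = 1.3043 > 1, so every player's dominant strategy flips to full contribution.
At the Nash equilibrium everyone contributes 37. Group total payoff = 9 × (37 × 0.31 + 8.1 × 37) = 2800.53.

2800.53 dollars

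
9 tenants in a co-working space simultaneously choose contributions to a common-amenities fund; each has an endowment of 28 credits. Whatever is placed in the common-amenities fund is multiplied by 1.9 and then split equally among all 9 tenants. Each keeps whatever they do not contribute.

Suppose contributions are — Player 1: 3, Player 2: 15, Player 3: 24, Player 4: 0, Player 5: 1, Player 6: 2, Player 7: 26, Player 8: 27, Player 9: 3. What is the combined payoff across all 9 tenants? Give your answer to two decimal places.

Total contributed: 3 + 15 + 24 + 0 + 1 + 2 + 26 + 27 + 3 = 101; total kept: 9 × 28 − 101 = 151.
The common-amenities fund pays out 1.9 × 101 = 191.90 in aggregate.
Group total = 151 + 191.90 = 342.90.

342.90 credits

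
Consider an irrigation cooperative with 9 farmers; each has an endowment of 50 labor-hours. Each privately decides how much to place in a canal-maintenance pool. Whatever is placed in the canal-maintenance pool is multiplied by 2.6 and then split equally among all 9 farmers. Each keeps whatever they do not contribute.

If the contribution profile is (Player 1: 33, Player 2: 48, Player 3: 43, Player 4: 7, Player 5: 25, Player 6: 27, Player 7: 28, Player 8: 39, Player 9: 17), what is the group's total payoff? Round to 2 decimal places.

877.20 labor-hours

Total contributed: 33 + 48 + 43 + 7 + 25 + 27 + 28 + 39 + 17 = 267; total kept: 9 × 50 − 267 = 183.
The canal-maintenance pool pays out 2.6 × 267 = 694.20 in aggregate.
Group total = 183 + 694.20 = 877.20.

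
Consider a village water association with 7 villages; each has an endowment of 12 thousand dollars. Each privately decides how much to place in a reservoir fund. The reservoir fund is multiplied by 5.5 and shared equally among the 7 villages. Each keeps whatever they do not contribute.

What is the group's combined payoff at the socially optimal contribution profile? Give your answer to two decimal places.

462.00 thousand dollars

Each contributed unit returns 5.500 to the group as a whole (0.7857 to each of 7 players), which exceeds 1, so the social optimum is full contribution: group total = 5.500 × 84 = 462.00.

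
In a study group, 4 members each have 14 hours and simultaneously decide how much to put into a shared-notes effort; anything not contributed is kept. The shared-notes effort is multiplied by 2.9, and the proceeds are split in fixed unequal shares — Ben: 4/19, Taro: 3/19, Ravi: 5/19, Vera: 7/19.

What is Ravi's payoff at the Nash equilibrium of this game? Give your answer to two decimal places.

24.68 hours

For player j, contributing a unit is worthwhile iff 2.9 × (j's share) ≥ 1, i.e. iff j's share is at least 0.3448.
The only share above 0.3448 is Vera's 7/19, contributing 14; the remaining 3 contribute 0. Total contributed: 14.
Ravi keeps 14 and receives 2.9 × 14 × 5/19 = 10.68 from the shared-notes effort, for a payoff of 24.68.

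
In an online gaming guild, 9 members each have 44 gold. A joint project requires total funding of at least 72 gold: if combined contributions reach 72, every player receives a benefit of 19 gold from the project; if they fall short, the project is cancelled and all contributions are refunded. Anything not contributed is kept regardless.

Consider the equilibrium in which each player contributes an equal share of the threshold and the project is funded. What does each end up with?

55 gold

Equal share of the threshold: 72/9 = 8.
At this profile no one gains by cutting their contribution: any cut drops the total below 72, the project is cancelled, contributions are refunded, and the deviator ends with 44, which is less than 44 − 8 + 19 = 55. Contributing more than 8 just wastes the excess. So contributing exactly 8 is a best response.
Each player's payoff: 44 − 8 + 19 = 55.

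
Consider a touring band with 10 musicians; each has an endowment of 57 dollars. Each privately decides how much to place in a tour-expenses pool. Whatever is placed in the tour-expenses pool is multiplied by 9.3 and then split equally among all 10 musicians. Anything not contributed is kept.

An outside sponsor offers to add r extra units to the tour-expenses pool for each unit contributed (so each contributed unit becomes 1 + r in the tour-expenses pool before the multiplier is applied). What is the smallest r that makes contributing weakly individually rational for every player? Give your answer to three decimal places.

0.075

With matching at rate r, one contributed unit becomes (1 + r) in the tour-expenses pool and returns 9.3 × (1 + r) / 10 to the contributor.
Setting this equal to 1: 1 + r = 10/9.3 = 1.0753.
So the minimum matching rate is r = 1.0753 − 1 = 0.075.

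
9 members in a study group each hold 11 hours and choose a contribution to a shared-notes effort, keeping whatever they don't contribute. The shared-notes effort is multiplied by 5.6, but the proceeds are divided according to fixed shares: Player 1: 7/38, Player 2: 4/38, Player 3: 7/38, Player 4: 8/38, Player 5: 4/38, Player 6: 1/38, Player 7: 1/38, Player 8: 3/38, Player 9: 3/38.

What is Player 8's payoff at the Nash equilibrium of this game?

Each unit j contributes comes back to j as 5.6 × (j's share), so j prefers to contribute only if that share exceeds 1/5.6 = 0.1786; otherwise keeping the unit dominates.
The shares above 0.1786 belong to Player 1, Player 3 and Player 4, contributing 11 each; the remaining 6 contribute 0. Total contributed: 33.
Player 8 keeps 11 and receives 5.6 × 33 × 3/38 = 14.59 from the shared-notes effort, for a payoff of 25.59.

25.59 hours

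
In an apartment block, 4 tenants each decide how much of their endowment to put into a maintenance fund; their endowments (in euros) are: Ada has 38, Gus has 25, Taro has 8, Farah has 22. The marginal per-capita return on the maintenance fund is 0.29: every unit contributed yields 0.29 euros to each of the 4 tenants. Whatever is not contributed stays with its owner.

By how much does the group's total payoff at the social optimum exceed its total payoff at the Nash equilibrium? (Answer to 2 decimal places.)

The private return per contributed unit is 0.29 < 1 for everyone, so the Nash equilibrium is zero contribution and the group total is Σ E_j = 38 + 25 + 8 + 22 = 93.
Each contributed unit returns 1.160 to the group, so the social optimum is full contribution by everyone: group total = 1.160 × 93 = 107.88.
Efficiency loss = (1.160 − 1) × 93 = 14.88.

14.88 euros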